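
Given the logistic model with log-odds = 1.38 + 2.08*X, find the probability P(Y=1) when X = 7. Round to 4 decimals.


Linear predictor: z = 1.38 + 2.08 * 7 = 15.9400.
P = 1/(1 + exp(-15.9400)) = 1/(1 + 0.0000) = 1.0000.

1.0000


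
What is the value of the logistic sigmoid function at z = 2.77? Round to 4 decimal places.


exp(-2.7700) = 0.0627.
1 + exp(-z) = 1.0627.
sigmoid = 1/1.0627 = 0.9410.

0.9410


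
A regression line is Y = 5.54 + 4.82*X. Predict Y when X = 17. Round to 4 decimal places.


Substitute X = 17 into the equation:
Y = 5.54 + 4.82 * 17 = 5.54 + 81.9400 = 87.4800.

87.4800


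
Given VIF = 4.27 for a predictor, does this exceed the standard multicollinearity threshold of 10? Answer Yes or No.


Check: VIF = 4.27 vs threshold = 10.
Since 4.27 < 10, the answer is No.

No


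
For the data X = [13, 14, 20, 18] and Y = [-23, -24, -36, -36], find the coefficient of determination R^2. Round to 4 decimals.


The fitted line is Y = 4.6107 + -2.1145*X.
SSres = 10.3206, SStot = 156.7500.
R^2 = 1 - SSres/SStot = 0.9342.

0.9342


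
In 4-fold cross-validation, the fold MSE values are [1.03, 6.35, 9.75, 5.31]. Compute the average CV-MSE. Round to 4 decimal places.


Total MSE across folds = 22.4400.
CV-MSE = 22.4400/4 = 5.6100.

5.6100


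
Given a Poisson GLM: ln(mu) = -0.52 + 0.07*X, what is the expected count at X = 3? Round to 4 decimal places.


eta = -0.52 + 0.07 * 3 = -0.3100.
mu = exp(-0.3100) = 0.7334.

0.7334


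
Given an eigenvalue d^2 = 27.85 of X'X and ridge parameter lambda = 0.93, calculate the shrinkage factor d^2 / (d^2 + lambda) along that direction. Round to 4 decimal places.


d^2 + lambda = 27.85 + 0.93 = 28.7800.
Shrinkage factor = 27.85/28.7800 = 0.9677.

0.9677


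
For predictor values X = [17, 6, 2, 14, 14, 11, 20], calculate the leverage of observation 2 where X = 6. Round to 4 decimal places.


n = 7, xbar = 12.0000.
SXX = sum((xi - xbar)^2) = 234.0000.
h = 1/7 + (6 - 12.0000)^2 / 234.0000 = 0.2967.

0.2967


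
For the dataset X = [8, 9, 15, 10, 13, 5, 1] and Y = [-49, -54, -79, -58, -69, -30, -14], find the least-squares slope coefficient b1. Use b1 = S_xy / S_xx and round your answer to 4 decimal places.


The sample means are xbar = 8.7143 and ybar = -50.4286.
Compute S_xx = 133.4286 and S_xy = -627.8571.
Slope b1 = S_xy / S_xx = -627.8571 / 133.4286 = -4.7056.

-4.7056


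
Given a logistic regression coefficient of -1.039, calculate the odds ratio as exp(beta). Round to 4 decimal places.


The odds ratio is computed as:
OR = e^(-1.039) = 0.3538.

0.3538


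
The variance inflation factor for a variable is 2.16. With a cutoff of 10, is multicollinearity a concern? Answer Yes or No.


Compare VIF = 2.16 to the threshold of 10.
2.16 < 10, so the answer is No.

No


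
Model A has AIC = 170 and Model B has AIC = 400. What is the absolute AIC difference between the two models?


Compute |170 - 400| = 230.
Model A has the smaller AIC.

230


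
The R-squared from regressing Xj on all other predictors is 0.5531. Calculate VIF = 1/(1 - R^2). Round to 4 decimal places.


Denominator: 1 - 0.5531 = 0.4469.
VIF = 1 / 0.4469 = 2.2376.

2.2376


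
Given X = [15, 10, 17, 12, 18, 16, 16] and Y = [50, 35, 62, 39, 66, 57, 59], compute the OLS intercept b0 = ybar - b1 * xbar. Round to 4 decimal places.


First find the slope: b1 = 4.0643.
Means: xbar = 14.8571, ybar = 52.5714.
b0 = ybar - b1 * xbar = 52.5714 - 4.0643 * 14.8571 = -7.8129.

-7.8129


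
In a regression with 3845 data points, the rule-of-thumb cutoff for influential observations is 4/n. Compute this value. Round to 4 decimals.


The threshold is 4/n.
4/3845 = 0.0010.

0.0010


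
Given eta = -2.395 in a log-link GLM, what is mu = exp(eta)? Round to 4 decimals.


mu = exp(eta) = exp(-2.395).
= 0.0912.

0.0912


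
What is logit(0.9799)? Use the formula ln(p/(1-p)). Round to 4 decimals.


Compute the odds: 0.9799/0.0201 = 48.7512.
Take the natural log: ln(48.7512) = 3.8867.

3.8867


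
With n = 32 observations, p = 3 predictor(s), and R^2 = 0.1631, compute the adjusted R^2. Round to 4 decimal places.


Plug in: Adj R^2 = 1 - (1 - 0.1631) * 31/28.
= 1 - 0.8369 * 31/28
= 1 - 25.9439 / 28
= 1 - 0.9266 = 0.0734.

0.0734


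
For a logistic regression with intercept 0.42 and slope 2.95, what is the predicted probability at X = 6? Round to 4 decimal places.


Compute z = 0.42 + (2.95)(6) = 18.1200.
exp(-z) = 0.0000.
P = 1/(1 + 0.0000) = 1.0000.

1.0000


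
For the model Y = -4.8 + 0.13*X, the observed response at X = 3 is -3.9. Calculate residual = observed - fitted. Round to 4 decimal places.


Compute yhat = -4.8 + (0.13)(3) = -4.4100.
Residual = actual - predicted = -3.9 - -4.4100 = 0.5100.

0.5100


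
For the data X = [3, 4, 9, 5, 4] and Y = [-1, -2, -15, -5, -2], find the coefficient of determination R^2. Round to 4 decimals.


After computing the OLS fit (b0=7.2727, b1=-2.4545):
SSres = 1.4545, SStot = 134.0000.
R^2 = 1 - 1.4545/134.0000 = 0.9891.

0.9891


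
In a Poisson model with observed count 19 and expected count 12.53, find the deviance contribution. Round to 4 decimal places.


y/mu = 19/12.53 = 1.516361 (approx.), and ln(19/12.53) = 0.416313.
y * ln(y/mu) = 19 * 0.416313 = 7.909947.
y - mu = 6.47.
D = 2 * (7.909947 - 6.47) = 2.879894, which rounds to 2.8799.

2.8799


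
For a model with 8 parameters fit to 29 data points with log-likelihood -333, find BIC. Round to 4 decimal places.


ln(29) = 3.367296.
k * ln(n) = 8 * 3.367296 = 26.938368.
-2L = 666.
BIC = 26.938368 + 666 = 692.938368, which rounds to 692.9384.

692.9384


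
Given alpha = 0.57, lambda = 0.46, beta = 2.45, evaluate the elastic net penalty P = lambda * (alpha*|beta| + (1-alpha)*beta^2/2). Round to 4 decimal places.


Compute:
L1 = 0.57 * 2.45 = 1.3965.
L2 = 0.43 * 2.45^2 / 2 = 1.2905.
Penalty = 0.46 * (1.3965 + 1.2905) = 1.2360.

1.2360


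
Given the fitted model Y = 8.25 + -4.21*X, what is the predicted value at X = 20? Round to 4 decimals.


Predicted value:
Y = 8.25 + (-4.21)(20) = 8.25 + -84.2000 = -75.9500.

-75.9500


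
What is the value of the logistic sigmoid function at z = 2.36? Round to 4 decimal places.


Compute exp(-2.3600) = 0.0944.
Sigmoid = 1 / (1 + 0.0944) = 1 / 1.0944 = 0.9137.

0.9137


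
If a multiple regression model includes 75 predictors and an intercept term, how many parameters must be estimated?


Each predictor gets one coefficient, plus one intercept.
Total parameters = 75 + 1 = 76.

76


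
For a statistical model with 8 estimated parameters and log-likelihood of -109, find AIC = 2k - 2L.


AIC = 2k - 2*loglik = 2(8) - 2(-109).
= 16 + 218 = 234.

234


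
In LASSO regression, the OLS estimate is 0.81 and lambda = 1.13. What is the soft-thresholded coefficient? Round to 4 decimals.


|beta_OLS| = 0.81.
lambda = 1.13.
Since |beta| <= lambda, the coefficient is set to 0.
Result = 0.0000.

0.0000


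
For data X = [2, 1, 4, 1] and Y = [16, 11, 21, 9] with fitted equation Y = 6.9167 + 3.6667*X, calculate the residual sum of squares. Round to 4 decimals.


Predicted values from Y = 6.9167 + 3.6667*X.
Residuals: [1.7499, 0.4166, -0.5835, -1.5834].
SSres = 6.0833.

6.0833


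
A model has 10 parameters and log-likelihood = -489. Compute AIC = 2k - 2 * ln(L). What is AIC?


AIC = 2k - 2*loglik = 2(10) - 2(-489).
= 20 + 978 = 998.

998


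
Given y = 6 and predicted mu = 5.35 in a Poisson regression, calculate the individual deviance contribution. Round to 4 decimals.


First: ln(6/5.35) = 0.114663.
Then: 6 * 0.114663 = 0.687978.
y - mu = 6 - 5.35 = 0.65.
D = 2(0.687978 - 0.65) = 0.075956, which rounds to 0.0760.

0.0760


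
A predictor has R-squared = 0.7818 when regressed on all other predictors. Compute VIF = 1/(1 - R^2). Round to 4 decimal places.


Denominator: 1 - 0.7818 = 0.2182.
VIF = 1 / 0.2182 = 4.5830.

4.5830


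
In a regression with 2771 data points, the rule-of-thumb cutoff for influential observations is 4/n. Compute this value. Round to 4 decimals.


Cook's distance cutoff = 4/n = 4/2771.
= 0.0014.

0.0014


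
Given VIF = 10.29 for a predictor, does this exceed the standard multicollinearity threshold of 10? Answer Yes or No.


Check: VIF = 10.29 vs threshold = 10.
Since 10.29 >= 10, the answer is Yes.

Yes


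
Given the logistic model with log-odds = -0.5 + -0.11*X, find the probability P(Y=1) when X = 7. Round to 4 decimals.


z = -0.5 + -0.11 * 7 = -1.2700.
Sigmoid: P = 1 / (1 + exp(1.2700)) = 0.2193.

0.2193


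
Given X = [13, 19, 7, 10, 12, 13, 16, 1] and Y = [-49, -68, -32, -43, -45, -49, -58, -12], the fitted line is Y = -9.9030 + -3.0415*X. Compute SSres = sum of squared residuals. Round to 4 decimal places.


Predicted values from Y = -9.9030 + -3.0415*X.
Residuals: [0.4425, -0.3085, -0.8065, -2.6820, 1.4010, 0.4425, 0.5670, 0.9445].
SSres = 11.5067.

11.5067


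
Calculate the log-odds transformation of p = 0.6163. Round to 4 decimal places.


1 - p = 0.3837.
p/(1-p) = 1.6062.
logit = ln(1.6062) = 0.4739.

0.4739


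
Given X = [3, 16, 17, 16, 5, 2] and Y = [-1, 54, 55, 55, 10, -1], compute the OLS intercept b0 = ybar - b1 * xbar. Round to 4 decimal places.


First find the slope: b1 = 3.9897.
Means: xbar = 9.8333, ybar = 28.6667.
b0 = ybar - b1 * xbar = 28.6667 - 3.9897 * 9.8333 = -10.5654.

-10.5654


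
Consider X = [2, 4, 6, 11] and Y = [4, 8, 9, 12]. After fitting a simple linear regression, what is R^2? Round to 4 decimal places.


After computing the OLS fit (b0=3.5922, b1=0.8101):
SSres = 3.3855, SStot = 32.7500.
R^2 = 1 - 3.3855/32.7500 = 0.8966.

0.8966


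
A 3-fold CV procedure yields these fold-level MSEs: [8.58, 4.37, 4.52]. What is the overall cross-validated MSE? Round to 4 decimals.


Add all fold MSEs: 17.4700.
Divide by k = 3: 17.4700/3 = 5.8233.

5.8233


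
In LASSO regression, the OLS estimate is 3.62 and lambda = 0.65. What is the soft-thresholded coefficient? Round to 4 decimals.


|beta_OLS| = 3.62.
lambda = 0.65.
Since |beta| > lambda, coefficient = sign(beta)*(|beta| - lambda) = 2.9700.
Result = 2.9700.

2.9700


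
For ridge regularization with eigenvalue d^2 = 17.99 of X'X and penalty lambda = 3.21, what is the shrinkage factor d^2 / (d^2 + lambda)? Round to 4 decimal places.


d^2 + lambda = 17.99 + 3.21 = 21.2000.
Shrinkage factor = 17.99/21.2000 = 0.8486.

0.8486


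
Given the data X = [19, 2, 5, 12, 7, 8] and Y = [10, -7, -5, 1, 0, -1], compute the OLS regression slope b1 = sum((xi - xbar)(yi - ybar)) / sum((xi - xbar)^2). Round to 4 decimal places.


Calculate xbar = 8.8333, ybar = -0.3333.
S_xx = 178.8333, S_xy = 172.6667.
Using b1 = S_xy / S_xx = 172.6667 / 178.8333, we get b1 = 0.9655.

0.9655


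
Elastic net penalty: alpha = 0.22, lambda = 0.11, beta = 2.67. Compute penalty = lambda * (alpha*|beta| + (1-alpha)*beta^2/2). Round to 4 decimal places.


L1 component = 0.22 * |2.67| = 0.5874.
L2 component = 0.78 * 2.67^2 / 2 = 2.7803.
Penalty = 0.11 * (0.5874 + 2.7803) = 0.11 * 3.3677 = 0.3704.

0.3704


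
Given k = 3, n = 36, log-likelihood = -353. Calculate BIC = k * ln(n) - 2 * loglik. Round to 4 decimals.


ln(36) = 3.583519.
k * ln(n) = 3 * 3.583519 = 10.750557.
-2L = 706.
BIC = 10.750557 + 706 = 716.750557, which rounds to 716.7506.

716.7506


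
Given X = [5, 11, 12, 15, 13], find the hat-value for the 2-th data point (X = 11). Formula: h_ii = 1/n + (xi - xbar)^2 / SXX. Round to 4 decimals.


n = 5, xbar = 11.2000.
SXX = sum((xi - xbar)^2) = 56.8000.
h = 1/5 + (11 - 11.2000)^2 / 56.8000 = 0.2007.

0.2007


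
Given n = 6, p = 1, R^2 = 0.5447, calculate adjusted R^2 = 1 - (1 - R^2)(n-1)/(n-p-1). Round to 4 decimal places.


Using the formula:
(1 - 0.5447) = 0.4553.
Multiply by 5/4: 0.4553 * 5 = 2.2765, then 2.2765 / 4 = 0.5691.
Adj R^2 = 1 - 0.5691 = 0.4309.

0.4309


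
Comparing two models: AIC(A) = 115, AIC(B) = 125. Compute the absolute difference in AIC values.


|AIC_A - AIC_B| = |115 - 125| = 10.
Model A is preferred (lower AIC).

10


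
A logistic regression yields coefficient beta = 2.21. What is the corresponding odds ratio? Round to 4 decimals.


exp(2.21) = 9.1157.
So the odds ratio is 9.1157.

9.1157


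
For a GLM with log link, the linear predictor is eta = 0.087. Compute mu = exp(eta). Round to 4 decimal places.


mu = exp(eta) = exp(0.087).
= 1.0909.

1.0909


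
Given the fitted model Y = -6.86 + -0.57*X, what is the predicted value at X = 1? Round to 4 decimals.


Predicted value:
Y = -6.86 + (-0.57)(1) = -6.86 + -0.5700 = -7.4300.

-7.4300


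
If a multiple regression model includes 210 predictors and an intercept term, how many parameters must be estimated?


Each predictor gets one coefficient, plus one intercept.
Total parameters = 210 + 1 = 211.

211


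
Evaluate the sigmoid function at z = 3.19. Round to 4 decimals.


exp(-3.1900) = 0.0412.
1 + exp(-z) = 1.0412.
sigmoid = 1/1.0412 = 0.9605.

0.9605


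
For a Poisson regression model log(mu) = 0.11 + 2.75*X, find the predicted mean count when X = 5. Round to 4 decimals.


Compute eta = 0.11 + 2.75 * 5 = 13.8600.
Apply inverse link: mu = e^13.8600 = 1045493.9384.

1045493.9384


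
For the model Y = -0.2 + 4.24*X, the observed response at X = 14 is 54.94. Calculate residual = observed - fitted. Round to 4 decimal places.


Predicted = -0.2 + 4.24 * 14 = 59.1600.
Residual = 54.94 - 59.1600 = -4.2200.

-4.2200


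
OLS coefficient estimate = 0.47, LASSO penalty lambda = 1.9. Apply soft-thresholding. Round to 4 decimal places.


|beta_OLS| = 0.47.
lambda = 1.9.
Since |beta| <= lambda, the coefficient is set to 0.
Result = 0.0000.

0.0000


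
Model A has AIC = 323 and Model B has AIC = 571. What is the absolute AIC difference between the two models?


Compute |323 - 571| = 248.
Model A has the smaller AIC.

248


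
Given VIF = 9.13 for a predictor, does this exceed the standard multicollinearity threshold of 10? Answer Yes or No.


The threshold is 10.
VIF = 9.13 is < 10.
Multicollinearity indication: No.

No


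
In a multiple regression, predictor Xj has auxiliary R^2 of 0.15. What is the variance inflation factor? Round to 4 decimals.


Denominator: 1 - 0.15 = 0.85.
VIF = 1 / 0.85 = 1.1765.

1.1765


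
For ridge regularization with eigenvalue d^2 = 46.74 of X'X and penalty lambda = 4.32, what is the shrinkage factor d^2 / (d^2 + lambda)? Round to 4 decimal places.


d^2 + lambda = 46.74 + 4.32 = 51.0600.
Shrinkage factor = 46.74/51.0600 = 0.9154.

0.9154


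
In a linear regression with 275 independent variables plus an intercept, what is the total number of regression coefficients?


Each predictor gets one coefficient, plus one intercept.
Total parameters = 275 + 1 = 276.

276


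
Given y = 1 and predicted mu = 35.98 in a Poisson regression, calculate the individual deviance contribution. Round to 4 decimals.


First: ln(1/35.98) = -3.582963.
Then: 1 * -3.582963 = -3.582963.
y - mu = 1 - 35.98 = -34.98.
D = 2(-3.582963 - -34.98) = 62.794074, which rounds to 62.7941.

62.7941


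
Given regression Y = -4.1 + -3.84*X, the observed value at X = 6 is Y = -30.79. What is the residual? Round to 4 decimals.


Predicted = -4.1 + -3.84 * 6 = -27.1400.
Residual = -30.79 - -27.1400 = -3.6500.

-3.6500


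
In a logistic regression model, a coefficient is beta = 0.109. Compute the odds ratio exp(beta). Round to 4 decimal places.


The odds ratio is computed as:
OR = e^(0.109) = 1.1152.

1.1152


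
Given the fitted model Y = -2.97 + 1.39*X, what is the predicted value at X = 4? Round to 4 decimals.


Substitute X = 4 into the equation:
Y = -2.97 + 1.39 * 4 = -2.97 + 5.5600 = 2.5900.

2.5900


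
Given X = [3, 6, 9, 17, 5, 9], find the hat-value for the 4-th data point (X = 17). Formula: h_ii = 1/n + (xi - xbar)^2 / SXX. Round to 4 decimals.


Compute xbar = 8.1667 with n = 6 observations.
SXX = 120.8333.
Leverage = 1/6 + (17 - 8.1667)^2/120.8333 = 0.8124.

0.8124


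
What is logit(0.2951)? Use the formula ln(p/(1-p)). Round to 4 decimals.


The odds are p/(1-p) = 0.2951 / 0.7049 = 0.4186.
logit(p) = ln(0.4186) = -0.8707.

-0.8707


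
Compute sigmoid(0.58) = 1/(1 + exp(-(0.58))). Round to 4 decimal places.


First, exp(-0.5800) = 0.5599.
Then sigma(z) = 1/(1 + 0.5599) = 0.6411.

0.6411


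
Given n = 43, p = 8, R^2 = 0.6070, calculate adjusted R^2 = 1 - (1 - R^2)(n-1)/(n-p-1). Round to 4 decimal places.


Using the formula:
(1 - 0.6070) = 0.3930.
Multiply by 42/34: 0.3930 * 42 = 16.5060, then 16.5060 / 34 = 0.4855.
Adj R^2 = 1 - 0.4855 = 0.5145.

0.5145


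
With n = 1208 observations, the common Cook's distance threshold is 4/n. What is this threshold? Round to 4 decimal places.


Using the rule of thumb:
Threshold = 4 / 1208 = 0.0033.

0.0033


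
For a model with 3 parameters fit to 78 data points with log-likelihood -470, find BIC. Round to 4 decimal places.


k * ln(n) = 3 * ln(78) = 3 * 4.356709 = 13.070127.
-2 * loglik = -2 * (-470) = 940.
BIC = 13.070127 + 940 = 953.070127, which rounds to 953.0701.

953.0701


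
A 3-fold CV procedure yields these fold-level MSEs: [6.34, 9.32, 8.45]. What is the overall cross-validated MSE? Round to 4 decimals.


Add all fold MSEs: 24.1100.
Divide by k = 3: 24.1100/3 = 8.0367.

8.0367


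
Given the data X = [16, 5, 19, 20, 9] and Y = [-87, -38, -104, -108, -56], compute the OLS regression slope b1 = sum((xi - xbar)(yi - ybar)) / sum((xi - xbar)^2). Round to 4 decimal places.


First compute the means: xbar = 13.8000, ybar = -78.6000.
Then S_xx = sum((xi - xbar)^2) = 170.8000.
S_xy = sum((xi - xbar)(yi - ybar)) = -798.6000.
b1 = S_xy / S_xx = -798.6000 / 170.8000 = -4.6756.

-4.6756


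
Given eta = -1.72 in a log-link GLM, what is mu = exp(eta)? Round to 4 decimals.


The inverse log link gives:
mu = exp(-1.72) = 0.1791.

0.1791


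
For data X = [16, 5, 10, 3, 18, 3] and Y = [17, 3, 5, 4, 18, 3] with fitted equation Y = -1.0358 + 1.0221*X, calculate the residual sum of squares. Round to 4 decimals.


Compute predicted values, then residuals = yi - yhat_i.
Residuals: [1.6822, -1.0747, -4.1852, 1.9695, 0.6380, 0.9695].
SSres = sum(residual^2) = 26.7266.

26.7266


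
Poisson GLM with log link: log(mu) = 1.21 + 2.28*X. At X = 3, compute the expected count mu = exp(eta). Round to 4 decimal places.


Compute eta = 1.21 + 2.28 * 3 = 8.0500.
Apply inverse link: mu = e^8.0500 = 3133.7950.

3133.7950


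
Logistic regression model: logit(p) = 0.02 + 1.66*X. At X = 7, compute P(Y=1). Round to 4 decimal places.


Linear predictor: z = 0.02 + 1.66 * 7 = 11.6400.
P = 1/(1 + exp(-11.6400)) = 1/(1 + 0.0000) = 1.0000.

1.0000


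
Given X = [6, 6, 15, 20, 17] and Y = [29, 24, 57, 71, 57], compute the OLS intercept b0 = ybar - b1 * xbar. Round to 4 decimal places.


The slope is b1 = 3.0911.
Sample means are xbar = 12.8000 and ybar = 47.6000.
Intercept: b0 = 47.6000 - (3.0911)(12.8000) = 8.0336.

8.0336


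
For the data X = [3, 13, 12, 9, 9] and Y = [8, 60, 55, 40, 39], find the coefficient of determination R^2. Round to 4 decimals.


The fitted line is Y = -7.5066 + 5.2072*X.
SSres = 0.5888, SStot = 1649.2000.
R^2 = 1 - SSres/SStot = 0.9996.

0.9996


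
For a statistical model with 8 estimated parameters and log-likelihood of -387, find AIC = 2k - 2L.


AIC = 2k - 2*loglik = 2(8) - 2(-387).
= 16 + 774 = 790.

790


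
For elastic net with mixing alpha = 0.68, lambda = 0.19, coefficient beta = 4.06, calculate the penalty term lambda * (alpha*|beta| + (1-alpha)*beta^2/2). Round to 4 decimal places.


L1 component = 0.68 * |4.06| = 2.7608.
L2 component = 0.32 * 4.06^2 / 2 = 2.6374.
Penalty = 0.19 * (2.7608 + 2.6374) = 0.19 * 5.3982 = 1.0257.

1.0257


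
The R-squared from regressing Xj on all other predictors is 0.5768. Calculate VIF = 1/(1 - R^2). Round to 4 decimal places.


Denominator: 1 - 0.5768 = 0.4232.
VIF = 1 / 0.4232 = 2.3629.

2.3629


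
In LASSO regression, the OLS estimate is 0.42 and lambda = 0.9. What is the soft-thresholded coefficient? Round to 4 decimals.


Absolute value: |0.42| = 0.42.
Compare to lambda = 0.9.
Since |beta| <= lambda, the coefficient is set to 0.

0.0000


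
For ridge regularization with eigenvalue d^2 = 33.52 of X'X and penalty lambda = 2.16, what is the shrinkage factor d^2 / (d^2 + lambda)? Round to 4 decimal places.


Denominator = d^2 + lambda = 33.52 + 2.16 = 35.6800.
Shrinkage = 33.52 / 35.6800 = 0.9395.

0.9395


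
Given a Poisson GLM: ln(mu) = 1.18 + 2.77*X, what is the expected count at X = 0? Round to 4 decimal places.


eta = 1.18 + 2.77 * 0 = 1.1800.
mu = exp(1.1800) = 3.2544.

3.2544


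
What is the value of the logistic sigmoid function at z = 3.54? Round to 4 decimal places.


First, exp(-3.5400) = 0.0290.
Then sigma(z) = 1/(1 + 0.0290) = 0.9718.

0.9718


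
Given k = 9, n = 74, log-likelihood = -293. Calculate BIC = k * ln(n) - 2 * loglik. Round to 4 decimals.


Compute k*ln(n) = 9*ln(74) = 9*4.304065 = 38.736585.
Then -2*loglik = 586.
BIC = 38.736585 + 586 = 624.736585, which rounds to 624.7366.

624.7366


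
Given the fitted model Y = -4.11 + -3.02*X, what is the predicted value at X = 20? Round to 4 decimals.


Predicted value:
Y = -4.11 + (-3.02)(20) = -4.11 + -60.4000 = -64.5100.

-64.5100


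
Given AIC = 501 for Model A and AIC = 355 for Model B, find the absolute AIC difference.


|AIC_A - AIC_B| = |501 - 355| = 146.
Model B is preferred (lower AIC).

146


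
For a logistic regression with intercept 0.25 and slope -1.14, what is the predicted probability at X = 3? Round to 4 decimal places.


z = 0.25 + -1.14 * 3 = -3.1700.
Sigmoid: P = 1 / (1 + exp(3.1700)) = 0.0403.

0.0403


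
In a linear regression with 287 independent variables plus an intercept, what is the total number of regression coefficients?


Including the intercept, the model has 287 predictor coefficients + 1 intercept.
Total = 288.

288


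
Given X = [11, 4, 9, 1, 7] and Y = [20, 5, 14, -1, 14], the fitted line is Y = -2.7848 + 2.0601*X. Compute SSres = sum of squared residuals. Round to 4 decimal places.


Compute predicted values, then residuals = yi - yhat_i.
Residuals: [0.1237, -0.4556, -1.7561, -0.2753, 2.3641].
SSres = sum(residual^2) = 8.9715.

8.9715


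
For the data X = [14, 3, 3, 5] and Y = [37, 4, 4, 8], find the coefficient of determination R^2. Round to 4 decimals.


Fit the OLS line: b0 = -5.6888, b1 = 3.0302.
SSres = 2.9245.
SStot = 762.7500.
R^2 = 1 - 2.9245/762.7500 = 0.9962.

0.9962


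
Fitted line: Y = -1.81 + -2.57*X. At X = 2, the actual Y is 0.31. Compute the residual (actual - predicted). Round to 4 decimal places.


Compute yhat = -1.81 + (-2.57)(2) = -6.9500.
Residual = actual - predicted = 0.31 - -6.9500 = 7.2600.

7.2600


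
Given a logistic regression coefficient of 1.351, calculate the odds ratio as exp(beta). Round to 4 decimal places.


The odds ratio is computed as:
OR = e^(1.351) = 3.8613.

3.8613


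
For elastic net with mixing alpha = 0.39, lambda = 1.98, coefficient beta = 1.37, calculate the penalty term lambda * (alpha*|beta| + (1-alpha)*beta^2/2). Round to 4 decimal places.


Compute:
L1 = 0.39 * 1.37 = 0.5343.
L2 = 0.61 * 1.37^2 / 2 = 0.5725.
Penalty = 1.98 * (0.5343 + 0.5725) = 2.1914.

2.1914


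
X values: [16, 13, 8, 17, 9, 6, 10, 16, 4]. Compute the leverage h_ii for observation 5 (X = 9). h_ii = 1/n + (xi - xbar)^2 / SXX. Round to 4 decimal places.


n = 9, xbar = 11.0000.
SXX = sum((xi - xbar)^2) = 178.0000.
h = 1/9 + (9 - 11.0000)^2 / 178.0000 = 0.1336.

0.1336


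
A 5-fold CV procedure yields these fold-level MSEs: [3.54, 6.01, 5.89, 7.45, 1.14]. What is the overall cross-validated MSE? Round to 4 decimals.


Add all fold MSEs: 24.0300.
Divide by k = 5: 24.0300/5 = 4.8060.

4.8060


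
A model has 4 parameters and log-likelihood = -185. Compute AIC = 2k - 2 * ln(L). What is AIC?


AIC = 2*4 - 2*(-185).
= 8 + 370 = 378.

378


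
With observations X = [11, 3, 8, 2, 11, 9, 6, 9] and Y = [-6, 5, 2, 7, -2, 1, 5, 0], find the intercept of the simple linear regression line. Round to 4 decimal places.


Compute b1 = -1.1298 from the OLS formula.
With xbar = 7.3750 and ybar = 1.5000, the intercept is:
b0 = 1.5000 - -1.1298 * 7.3750 = 9.8321.

9.8321


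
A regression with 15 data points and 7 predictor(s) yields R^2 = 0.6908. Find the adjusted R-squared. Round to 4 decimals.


Adjusted R^2 = 1 - (1 - R^2) * (n-1)/(n-p-1).
(1 - R^2) = 0.3092.
(n-1)/(n-p-1) = 14/7.
(1 - R^2) * (n-1) = 0.3092 * 14 = 4.3288.
Divide by (n-p-1): 4.3288 / 7 = 0.6184.
Adj R^2 = 1 - 0.6184 = 0.3816.

0.3816


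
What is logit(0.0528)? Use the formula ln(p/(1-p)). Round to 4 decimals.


Compute the odds: 0.0528/0.9472 = 0.0557.
Take the natural log: ln(0.0557) = -2.8870.

-2.8870


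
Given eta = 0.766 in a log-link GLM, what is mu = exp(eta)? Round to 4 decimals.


mu = exp(eta) = exp(0.766).
= 2.1511.

2.1511


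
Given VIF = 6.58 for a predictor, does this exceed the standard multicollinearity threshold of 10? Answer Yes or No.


The threshold is 10.
VIF = 6.58 is < 10.
Multicollinearity indication: No.

No


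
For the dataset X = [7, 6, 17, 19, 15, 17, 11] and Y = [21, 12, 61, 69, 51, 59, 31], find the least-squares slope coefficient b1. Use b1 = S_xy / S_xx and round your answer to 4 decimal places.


The sample means are xbar = 13.1429 and ybar = 43.4286.
Compute S_xx = 160.8571 and S_xy = 680.5714.
Slope b1 = S_xy / S_xx = 680.5714 / 160.8571 = 4.2309.

4.2309


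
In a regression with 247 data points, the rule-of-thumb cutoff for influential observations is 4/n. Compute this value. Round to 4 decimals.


Cook's distance cutoff = 4/n = 4/247.
= 0.0162.

0.0162


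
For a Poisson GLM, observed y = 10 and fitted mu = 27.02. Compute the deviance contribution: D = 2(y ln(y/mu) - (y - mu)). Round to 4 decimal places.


y/mu = 10/27.02 = 0.370096 (approx.), and ln(10/27.02) = -0.993992.
y * ln(y/mu) = 10 * -0.993992 = -9.939920.
y - mu = -17.02.
D = 2 * (-9.939920 - -17.02) = 14.160160, which rounds to 14.1602.

14.1602


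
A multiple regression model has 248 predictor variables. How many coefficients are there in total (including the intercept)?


Each predictor gets one coefficient, plus one intercept.
Total parameters = 248 + 1 = 249.

249


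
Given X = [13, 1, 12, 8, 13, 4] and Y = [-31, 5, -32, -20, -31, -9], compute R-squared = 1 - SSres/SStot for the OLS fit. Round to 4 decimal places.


After computing the OLS fit (b0=5.1441, b1=-2.9189):
SSres = 27.9820, SStot = 1131.3333.
R^2 = 1 - 27.9820/1131.3333 = 0.9753.

0.9753


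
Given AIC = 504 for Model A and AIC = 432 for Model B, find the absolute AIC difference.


|AIC_A - AIC_B| = |504 - 432| = 72.
Model B is preferred (lower AIC).

72


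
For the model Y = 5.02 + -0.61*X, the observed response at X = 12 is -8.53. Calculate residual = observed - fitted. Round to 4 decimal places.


Fitted value at X = 12 is yhat = 5.02 + -0.61*12 = -2.3000.
Residual = -8.53 - -2.3000 = -6.2300.

-6.2300


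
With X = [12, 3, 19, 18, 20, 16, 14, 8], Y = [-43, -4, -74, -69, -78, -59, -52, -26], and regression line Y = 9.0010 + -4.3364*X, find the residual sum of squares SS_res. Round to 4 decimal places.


Predicted values from Y = 9.0010 + -4.3364*X.
Residuals: [0.0358, 0.0082, -0.6094, 0.0542, -0.2730, 1.3814, -0.2914, -0.3098].
SSres = 2.5393.

2.5393


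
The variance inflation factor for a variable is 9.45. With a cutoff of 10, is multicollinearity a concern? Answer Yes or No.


The threshold is 10.
VIF = 9.45 is < 10.
Multicollinearity indication: No.

No


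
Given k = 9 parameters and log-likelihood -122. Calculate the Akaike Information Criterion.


AIC = 2*9 - 2*(-122).
= 18 + 244 = 262.

262


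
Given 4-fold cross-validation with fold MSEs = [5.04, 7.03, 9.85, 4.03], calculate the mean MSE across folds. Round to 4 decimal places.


Add all fold MSEs: 25.9500.
Divide by k = 4: 25.9500/4 = 6.4875.

6.4875


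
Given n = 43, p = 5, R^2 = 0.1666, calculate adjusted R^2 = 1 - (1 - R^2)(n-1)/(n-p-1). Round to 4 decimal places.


Adjusted R^2 = 1 - (1 - R^2) * (n-1)/(n-p-1).
(1 - R^2) = 0.8334.
(n-1)/(n-p-1) = 42/37.
(1 - R^2) * (n-1) = 0.8334 * 42 = 35.0028.
Divide by (n-p-1): 35.0028 / 37 = 0.9460.
Adj R^2 = 1 - 0.9460 = 0.0540.

0.0540


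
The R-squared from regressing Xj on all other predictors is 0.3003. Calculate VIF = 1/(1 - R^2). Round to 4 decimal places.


Using VIF = 1/(1 - R^2_j):
1 - 0.3003 = 0.6997.
VIF = 1.4292.

1.4292


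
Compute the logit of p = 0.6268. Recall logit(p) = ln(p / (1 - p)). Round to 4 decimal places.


Compute the odds: 0.6268/0.3732 = 1.6795.
Take the natural log: ln(1.6795) = 0.5185.

0.5185


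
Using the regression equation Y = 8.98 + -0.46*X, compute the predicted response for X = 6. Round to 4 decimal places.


Predicted value:
Y = 8.98 + (-0.46)(6) = 8.98 + -2.7600 = 6.2200.

6.2200


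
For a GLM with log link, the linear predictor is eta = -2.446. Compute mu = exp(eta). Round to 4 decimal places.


Apply the inverse link:
mu = e^-2.446 = 0.0866.

0.0866


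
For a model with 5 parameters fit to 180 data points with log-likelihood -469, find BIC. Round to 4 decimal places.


Compute k*ln(n) = 5*ln(180) = 5*5.192957 = 25.964785.
Then -2*loglik = 938.
BIC = 25.964785 + 938 = 963.964785, which rounds to 963.9648.

963.9648


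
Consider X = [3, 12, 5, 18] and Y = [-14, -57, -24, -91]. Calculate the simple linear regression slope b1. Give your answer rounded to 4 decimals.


Calculate xbar = 9.5000, ybar = -46.5000.
S_xx = 141.0000, S_xy = -717.0000.
Using b1 = S_xy / S_xx = -717.0000 / 141.0000, we get b1 = -5.0851.

-5.0851


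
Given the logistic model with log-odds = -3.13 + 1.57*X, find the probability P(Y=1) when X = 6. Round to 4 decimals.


Compute z = -3.13 + (1.57)(6) = 6.2900.
exp(-z) = 0.0019.
P = 1/(1 + 0.0019) = 0.9981.

0.9981


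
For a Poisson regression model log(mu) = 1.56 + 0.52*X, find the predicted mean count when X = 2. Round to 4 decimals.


Compute eta = 1.56 + 0.52 * 2 = 2.6000.
Apply inverse link: mu = e^2.6000 = 13.4637.

13.4637


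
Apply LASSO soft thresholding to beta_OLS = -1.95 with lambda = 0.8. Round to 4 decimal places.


Absolute value: |-1.95| = 1.95.
Compare to lambda = 0.8.
Since |beta| > lambda, coefficient = sign(beta)*(|beta| - lambda) = -1.1500.

-1.1500


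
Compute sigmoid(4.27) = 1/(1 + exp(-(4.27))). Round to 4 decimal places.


exp(-4.2700) = 0.0140.
1 + exp(-z) = 1.0140.
sigmoid = 1/1.0140 = 0.9862.

0.9862


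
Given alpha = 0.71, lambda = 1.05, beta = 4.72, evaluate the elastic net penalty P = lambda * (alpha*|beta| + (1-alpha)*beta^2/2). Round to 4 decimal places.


L1 component = 0.71 * |4.72| = 3.3512.
L2 component = 0.29 * 4.72^2 / 2 = 3.2304.
Penalty = 1.05 * (3.3512 + 3.2304) = 1.05 * 6.5816 = 6.9106.

6.9106


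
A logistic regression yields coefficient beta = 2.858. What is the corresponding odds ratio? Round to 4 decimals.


Odds ratio = exp(beta) = exp(2.858).
= 17.4266.

17.4266


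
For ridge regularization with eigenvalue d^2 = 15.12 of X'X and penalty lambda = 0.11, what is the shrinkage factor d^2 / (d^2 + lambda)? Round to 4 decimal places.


Compute the denominator: 15.12 + 0.11 = 15.2300.
Shrinkage factor = 15.12 / 15.2300 = 0.9928.

0.9928


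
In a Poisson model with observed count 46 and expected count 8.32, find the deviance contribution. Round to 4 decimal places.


y/mu = 46/8.32 = 5.528846 (approx.), and ln(46/8.32) = 1.709979.
y * ln(y/mu) = 46 * 1.709979 = 78.659034.
y - mu = 37.68.
D = 2 * (78.659034 - 37.68) = 81.958068, which rounds to 81.9581.

81.9581


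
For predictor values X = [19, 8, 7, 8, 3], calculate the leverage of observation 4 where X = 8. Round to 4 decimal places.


n = 5, xbar = 9.0000.
SXX = sum((xi - xbar)^2) = 142.0000.
h = 1/5 + (8 - 9.0000)^2 / 142.0000 = 0.2070.

0.2070


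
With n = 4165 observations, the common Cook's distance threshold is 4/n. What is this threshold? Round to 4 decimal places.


Cook's distance cutoff = 4/n = 4/4165.
= 0.0010.

0.0010


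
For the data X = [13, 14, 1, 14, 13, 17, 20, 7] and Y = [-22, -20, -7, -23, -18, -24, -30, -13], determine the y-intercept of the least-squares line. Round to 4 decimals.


First find the slope: b1 = -1.1691.
Means: xbar = 12.3750, ybar = -19.6250.
b0 = ybar - b1 * xbar = -19.6250 - -1.1691 * 12.3750 = -5.1568.

-5.1568


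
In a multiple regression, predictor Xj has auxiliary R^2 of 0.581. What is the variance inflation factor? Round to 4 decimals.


Denominator: 1 - 0.581 = 0.419.
VIF = 1 / 0.419 = 2.3866.

2.3866


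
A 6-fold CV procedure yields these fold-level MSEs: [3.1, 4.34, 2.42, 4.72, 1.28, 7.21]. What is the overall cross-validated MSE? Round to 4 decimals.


Add all fold MSEs: 23.0700.
Divide by k = 6: 23.0700/6 = 3.8450.

3.8450


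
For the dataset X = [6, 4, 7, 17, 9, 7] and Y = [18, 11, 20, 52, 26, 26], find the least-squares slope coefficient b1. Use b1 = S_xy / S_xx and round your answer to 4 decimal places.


Calculate xbar = 8.3333, ybar = 25.5000.
S_xx = 103.3333, S_xy = 317.0000.
Using b1 = S_xy / S_xx = 317.0000 / 103.3333, we get b1 = 3.0677.

3.0677


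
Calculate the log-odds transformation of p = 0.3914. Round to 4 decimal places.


Compute the odds: 0.3914/0.6086 = 0.6431.
Take the natural log: ln(0.6431) = -0.4414.

-0.4414


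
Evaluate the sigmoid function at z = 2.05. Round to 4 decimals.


Compute exp(-2.0500) = 0.1287.
Sigmoid = 1 / (1 + 0.1287) = 1 / 1.1287 = 0.8859.

0.8859


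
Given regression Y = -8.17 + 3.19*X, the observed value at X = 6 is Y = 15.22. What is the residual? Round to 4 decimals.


Compute yhat = -8.17 + (3.19)(6) = 10.9700.
Residual = actual - predicted = 15.22 - 10.9700 = 4.2500.

4.2500


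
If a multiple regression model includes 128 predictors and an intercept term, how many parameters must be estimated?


Each predictor gets one coefficient, plus one intercept.
Total parameters = 128 + 1 = 129.

129


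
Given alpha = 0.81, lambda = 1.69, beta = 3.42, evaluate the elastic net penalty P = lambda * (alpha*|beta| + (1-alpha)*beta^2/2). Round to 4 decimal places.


alpha * |beta| = 0.81 * 3.42 = 2.7702.
(1-alpha) * beta^2/2 = 0.19 * 11.6964/2 = 1.1112.
Total = 1.69 * (2.7702 + 1.1112) = 6.5595.

6.5595


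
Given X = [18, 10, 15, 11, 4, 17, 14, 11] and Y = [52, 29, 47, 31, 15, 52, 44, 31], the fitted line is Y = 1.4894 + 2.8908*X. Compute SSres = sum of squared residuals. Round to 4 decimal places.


Predicted values from Y = 1.4894 + 2.8908*X.
Residuals: [-1.5238, -1.3974, 2.1486, -2.2882, 1.9474, 1.3670, 2.0394, -2.2882].
SSres = 29.1831.

29.1831


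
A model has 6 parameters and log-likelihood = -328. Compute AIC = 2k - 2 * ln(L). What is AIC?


Compute:
2k = 2*6 = 12.
-2*loglik = -2*(-328) = 656.
AIC = 12 + 656 = 668.

668


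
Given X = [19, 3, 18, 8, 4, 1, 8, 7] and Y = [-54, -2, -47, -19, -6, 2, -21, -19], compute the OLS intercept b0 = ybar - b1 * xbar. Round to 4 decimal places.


The slope is b1 = -3.0387.
Sample means are xbar = 8.5000 and ybar = -20.7500.
Intercept: b0 = -20.7500 - (-3.0387)(8.5000) = 5.0790.

5.0790


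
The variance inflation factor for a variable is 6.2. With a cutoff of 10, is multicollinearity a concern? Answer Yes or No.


Check: VIF = 6.2 vs threshold = 10.
Since 6.2 < 10, the answer is No.

No


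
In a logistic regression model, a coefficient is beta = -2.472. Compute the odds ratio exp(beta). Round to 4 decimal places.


Odds ratio = exp(beta) = exp(-2.472).
= 0.0844.

0.0844


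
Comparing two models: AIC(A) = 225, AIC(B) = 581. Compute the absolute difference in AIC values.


|AIC_A - AIC_B| = |225 - 581| = 356.
Model A is preferred (lower AIC).

356


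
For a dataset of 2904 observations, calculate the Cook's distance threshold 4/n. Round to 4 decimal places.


The threshold is 4/n.
4/2904 = 0.0014.

0.0014


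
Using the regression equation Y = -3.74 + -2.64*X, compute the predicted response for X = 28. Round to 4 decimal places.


Plug X = 28 into Y = -3.74 + -2.64*X:
Y = -3.74 + -73.9200 = -77.6600.

-77.6600


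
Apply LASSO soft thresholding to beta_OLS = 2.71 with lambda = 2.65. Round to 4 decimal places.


Check: |2.71| = 2.71 vs lambda = 2.65.
Since |beta| > lambda, coefficient = sign(beta)*(|beta| - lambda) = 0.0600.
Soft-thresholded coefficient = 0.0600.

0.0600


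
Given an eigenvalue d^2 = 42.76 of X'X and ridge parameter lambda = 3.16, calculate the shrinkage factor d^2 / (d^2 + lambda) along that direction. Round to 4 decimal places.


Compute the denominator: 42.76 + 3.16 = 45.9200.
Shrinkage factor = 42.76 / 45.9200 = 0.9312.

0.9312


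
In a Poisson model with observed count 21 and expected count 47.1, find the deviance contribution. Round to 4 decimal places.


First: ln(21/47.1) = -0.807751.
Then: 21 * -0.807751 = -16.962771.
y - mu = 21 - 47.1 = -26.1.
D = 2(-16.962771 - -26.1) = 18.274458, which rounds to 18.2745.

18.2745


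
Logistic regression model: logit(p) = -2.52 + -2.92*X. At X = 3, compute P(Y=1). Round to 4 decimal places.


Linear predictor: z = -2.52 + -2.92 * 3 = -11.2800.
P = 1/(1 + exp(11.2800)) = 1/(1 + 79221.2619) = 0.0000.

0.0000


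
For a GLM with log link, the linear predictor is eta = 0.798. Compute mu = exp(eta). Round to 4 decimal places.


The inverse log link gives:
mu = exp(0.798) = 2.2211.

2.2211


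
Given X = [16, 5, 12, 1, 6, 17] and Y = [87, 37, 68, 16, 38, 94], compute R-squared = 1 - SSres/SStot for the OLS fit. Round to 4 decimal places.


Fit the OLS line: b0 = 11.0939, b1 = 4.7971.
SSres = 10.2116.
SStot = 4831.3333.
R^2 = 1 - 10.2116/4831.3333 = 0.9979.

0.9979


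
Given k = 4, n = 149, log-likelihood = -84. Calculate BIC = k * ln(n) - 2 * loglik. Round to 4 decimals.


ln(149) = 5.003946.
k * ln(n) = 4 * 5.003946 = 20.015784.
-2L = 168.
BIC = 20.015784 + 168 = 188.015784, which rounds to 188.0158.

188.0158


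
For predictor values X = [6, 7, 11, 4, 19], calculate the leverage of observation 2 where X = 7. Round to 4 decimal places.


Mean of X: xbar = 9.4000.
SXX = 141.2000.
For X = 7: h = 1/5 + (7 - 9.4000)^2/141.2000 = 0.2408.

0.2408


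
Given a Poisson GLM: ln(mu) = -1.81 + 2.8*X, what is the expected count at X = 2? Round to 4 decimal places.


Linear predictor: eta = -1.81 + (2.8)(2) = 3.7900.
Expected count: mu = exp(3.7900) = 44.2564.

44.2564


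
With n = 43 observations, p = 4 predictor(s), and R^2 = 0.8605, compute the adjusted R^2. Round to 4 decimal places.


Using the formula:
(1 - 0.8605) = 0.1395.
Multiply by 42/38: 0.1395 * 42 = 5.8590, then 5.8590 / 38 = 0.1542.
Adj R^2 = 1 - 0.1542 = 0.8458.

0.8458


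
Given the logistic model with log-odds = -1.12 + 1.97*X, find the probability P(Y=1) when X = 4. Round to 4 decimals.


Linear predictor: z = -1.12 + 1.97 * 4 = 6.7600.
P = 1/(1 + exp(-6.7600)) = 1/(1 + 0.0012) = 0.9988.

0.9988


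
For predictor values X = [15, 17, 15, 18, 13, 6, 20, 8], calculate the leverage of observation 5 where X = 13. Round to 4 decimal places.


Mean of X: xbar = 14.0000.
SXX = 164.0000.
For X = 13: h = 1/8 + (13 - 14.0000)^2/164.0000 = 0.1311.

0.1311


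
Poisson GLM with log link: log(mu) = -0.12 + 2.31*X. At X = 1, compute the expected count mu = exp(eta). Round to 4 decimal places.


Linear predictor: eta = -0.12 + (2.31)(1) = 2.1900.
Expected count: mu = exp(2.1900) = 8.9352.

8.9352


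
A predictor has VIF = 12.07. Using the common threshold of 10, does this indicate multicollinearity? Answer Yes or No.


Compare VIF = 12.07 to the threshold of 10.
12.07 >= 10, so the answer is Yes.

Yes
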